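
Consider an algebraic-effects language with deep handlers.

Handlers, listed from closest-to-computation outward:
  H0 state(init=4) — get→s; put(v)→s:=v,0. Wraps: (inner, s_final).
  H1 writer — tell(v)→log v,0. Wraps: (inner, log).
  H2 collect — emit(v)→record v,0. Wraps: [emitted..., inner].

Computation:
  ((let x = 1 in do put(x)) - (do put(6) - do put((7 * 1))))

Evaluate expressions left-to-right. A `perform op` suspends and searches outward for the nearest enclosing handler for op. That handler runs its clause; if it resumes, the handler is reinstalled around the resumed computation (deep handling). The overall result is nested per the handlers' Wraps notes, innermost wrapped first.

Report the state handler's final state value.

Step-by-step:
put(1) @ H0 ⇒ s:=1
put(6) @ H0 ⇒ s:=6
put(7) @ H0 ⇒ s:=7
H0 returns (0, 7)
H1 returns ((0, 7), ())
H2 returns [((0, 7), ())]
= [((0, 7), ())]

Answer: 7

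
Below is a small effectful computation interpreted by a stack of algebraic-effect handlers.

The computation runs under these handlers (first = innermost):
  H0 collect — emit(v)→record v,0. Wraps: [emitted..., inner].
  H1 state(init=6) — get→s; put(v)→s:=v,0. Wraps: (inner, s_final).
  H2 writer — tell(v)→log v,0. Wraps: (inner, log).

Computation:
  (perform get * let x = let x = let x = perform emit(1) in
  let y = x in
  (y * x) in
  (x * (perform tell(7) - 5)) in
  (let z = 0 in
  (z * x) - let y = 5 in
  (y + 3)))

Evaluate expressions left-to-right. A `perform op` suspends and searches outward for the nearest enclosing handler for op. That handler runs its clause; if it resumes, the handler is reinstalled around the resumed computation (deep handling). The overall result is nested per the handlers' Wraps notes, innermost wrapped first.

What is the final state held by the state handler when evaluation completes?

Answer: 6

Step-by-step:
get @ H1 ⇒ 6
emit(1) @ H0 ⇒ out+=1
tell(7) @ H2 ⇒ log+=7
H0 returns [1, -48]
H1 returns ([1, -48], 6)
H2 returns (([1, -48], 6), (7))
= (([1, -48], 6), (7))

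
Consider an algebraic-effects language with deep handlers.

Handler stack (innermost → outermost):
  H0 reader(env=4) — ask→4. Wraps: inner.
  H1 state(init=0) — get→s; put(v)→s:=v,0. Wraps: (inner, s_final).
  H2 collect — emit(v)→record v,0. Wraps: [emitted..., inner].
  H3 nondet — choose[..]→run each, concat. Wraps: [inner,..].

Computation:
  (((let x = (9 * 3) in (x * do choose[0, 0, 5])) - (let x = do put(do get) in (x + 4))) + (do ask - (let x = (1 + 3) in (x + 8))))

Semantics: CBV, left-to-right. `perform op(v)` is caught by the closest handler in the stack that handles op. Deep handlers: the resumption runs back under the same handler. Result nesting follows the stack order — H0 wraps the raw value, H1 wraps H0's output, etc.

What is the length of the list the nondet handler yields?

Working:
choose[0, 0, 5] @ H3
  branch[0] choose=0:
    get @ H1 ⇒ 0
    put(0) @ H1 ⇒ s:=0
    ask @ H0 ⇒ 4
    H0 returns -12
    H1 returns (-12, 0)
    H2 returns [(-12, 0)]
    H3 returns [[(-12, 0)]]
  branch[1] choose=0:
    get @ H1 ⇒ 0
    put(0) @ H1 ⇒ s:=0
    ask @ H0 ⇒ 4
    H0 returns -12
    H1 returns (-12, 0)
    H2 returns [(-12, 0)]
    H3 returns [[(-12, 0)]]
  branch[2] choose=5:
    get @ H1 ⇒ 0
    put(0) @ H1 ⇒ s:=0
    ask @ H0 ⇒ 4
    H0 returns 123
    H1 returns (123, 0)
    H2 returns [(123, 0)]
    H3 returns [[(123, 0)]]
= [[(-12, 0)], [(-12, 0)], [(123, 0)]]

Answer: 3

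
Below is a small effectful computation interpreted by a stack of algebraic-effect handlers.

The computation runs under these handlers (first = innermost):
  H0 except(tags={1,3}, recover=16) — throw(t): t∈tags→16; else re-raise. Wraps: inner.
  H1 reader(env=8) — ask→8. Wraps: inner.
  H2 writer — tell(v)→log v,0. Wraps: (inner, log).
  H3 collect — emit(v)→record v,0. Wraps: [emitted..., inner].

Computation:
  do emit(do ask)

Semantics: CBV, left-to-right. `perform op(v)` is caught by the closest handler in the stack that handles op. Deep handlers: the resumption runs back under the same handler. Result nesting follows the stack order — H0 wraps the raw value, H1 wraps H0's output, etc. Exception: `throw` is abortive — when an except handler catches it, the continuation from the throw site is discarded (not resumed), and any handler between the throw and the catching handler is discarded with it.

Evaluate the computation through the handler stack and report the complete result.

Answer: [8, (0, ())]

Evaluation trace:
ask @ H1 ⇒ 8
emit(8) @ H3 ⇒ out+=8
H0 returns 0
H1 returns 0
H2 returns (0, ())
H3 returns [8, (0, ())]
= [8, (0, ())]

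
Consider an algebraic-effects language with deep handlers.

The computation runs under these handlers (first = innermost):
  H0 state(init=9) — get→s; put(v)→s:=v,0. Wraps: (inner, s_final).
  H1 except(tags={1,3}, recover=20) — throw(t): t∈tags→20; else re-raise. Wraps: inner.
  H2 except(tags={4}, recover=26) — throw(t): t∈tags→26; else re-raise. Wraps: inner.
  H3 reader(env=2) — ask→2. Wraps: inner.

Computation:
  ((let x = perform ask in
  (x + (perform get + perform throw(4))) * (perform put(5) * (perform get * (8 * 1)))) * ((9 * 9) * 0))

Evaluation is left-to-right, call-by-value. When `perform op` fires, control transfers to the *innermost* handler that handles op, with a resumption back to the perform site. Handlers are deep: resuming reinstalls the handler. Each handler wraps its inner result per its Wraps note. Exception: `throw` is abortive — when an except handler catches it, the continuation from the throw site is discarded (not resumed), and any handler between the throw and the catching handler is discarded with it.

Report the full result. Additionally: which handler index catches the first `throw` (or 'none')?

Answer: 26 ; first throw caught by: H2

Working:
ask @ H3 ⇒ 2
get @ H0 ⇒ 9
throw(4) @ H1 re-raised
throw(4) @ H2 caught ⇒ 26
H3 returns 26
= 26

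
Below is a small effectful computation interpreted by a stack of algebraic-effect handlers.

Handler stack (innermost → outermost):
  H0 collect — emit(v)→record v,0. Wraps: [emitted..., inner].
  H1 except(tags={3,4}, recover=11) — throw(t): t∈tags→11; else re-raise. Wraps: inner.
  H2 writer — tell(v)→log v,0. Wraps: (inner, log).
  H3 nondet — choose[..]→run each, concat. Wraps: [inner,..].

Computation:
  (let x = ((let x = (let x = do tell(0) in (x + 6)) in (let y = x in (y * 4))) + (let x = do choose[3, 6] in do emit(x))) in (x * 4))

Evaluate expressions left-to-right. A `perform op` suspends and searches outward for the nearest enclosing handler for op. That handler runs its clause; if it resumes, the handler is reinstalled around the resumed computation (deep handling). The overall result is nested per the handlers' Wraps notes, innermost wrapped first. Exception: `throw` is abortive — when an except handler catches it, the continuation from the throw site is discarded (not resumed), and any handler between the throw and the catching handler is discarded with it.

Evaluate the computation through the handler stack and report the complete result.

Step-by-step:
tell(0) @ H2 ⇒ log+=0
choose[3, 6] @ H3
  branch[0] choose=3:
    emit(3) @ H0 ⇒ out+=3
    H0 returns [3, 96]
    H1 returns [3, 96]
    H2 returns ([3, 96], (0))
    H3 returns [([3, 96], (0))]
  branch[1] choose=6:
    emit(6) @ H0 ⇒ out+=6
    H0 returns [6, 96]
    H1 returns [6, 96]
    H2 returns ([6, 96], (0))
    H3 returns [([6, 96], (0))]
= [([3, 96], (0)), ([6, 96], (0))]

Answer: [([3, 96], (0)), ([6, 96], (0))]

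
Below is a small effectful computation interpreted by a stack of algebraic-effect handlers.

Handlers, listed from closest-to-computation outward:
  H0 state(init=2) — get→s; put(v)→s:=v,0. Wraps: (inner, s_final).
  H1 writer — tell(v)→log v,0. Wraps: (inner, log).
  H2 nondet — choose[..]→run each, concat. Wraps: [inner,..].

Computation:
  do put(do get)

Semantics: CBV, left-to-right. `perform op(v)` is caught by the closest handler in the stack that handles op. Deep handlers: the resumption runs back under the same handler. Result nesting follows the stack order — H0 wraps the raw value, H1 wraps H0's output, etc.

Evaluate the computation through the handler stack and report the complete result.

Answer: [((0, 2), ())]

Evaluation trace:
get @ H0 ⇒ 2
put(2) @ H0 ⇒ s:=2
H0 returns (0, 2)
H1 returns ((0, 2), ())
H2 returns [((0, 2), ())]
= [((0, 2), ())]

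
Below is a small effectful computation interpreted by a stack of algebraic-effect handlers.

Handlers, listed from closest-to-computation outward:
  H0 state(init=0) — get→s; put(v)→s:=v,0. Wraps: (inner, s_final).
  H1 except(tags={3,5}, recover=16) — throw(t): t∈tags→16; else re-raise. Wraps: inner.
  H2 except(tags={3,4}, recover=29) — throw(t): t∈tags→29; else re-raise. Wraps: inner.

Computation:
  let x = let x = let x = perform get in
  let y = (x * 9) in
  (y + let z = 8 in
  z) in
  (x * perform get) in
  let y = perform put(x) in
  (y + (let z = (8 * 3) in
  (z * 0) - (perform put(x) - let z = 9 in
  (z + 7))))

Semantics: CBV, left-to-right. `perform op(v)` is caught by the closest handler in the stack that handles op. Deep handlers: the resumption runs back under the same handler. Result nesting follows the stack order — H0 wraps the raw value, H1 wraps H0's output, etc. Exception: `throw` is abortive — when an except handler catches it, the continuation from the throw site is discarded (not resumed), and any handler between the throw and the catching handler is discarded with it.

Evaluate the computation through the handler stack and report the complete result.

Step-by-step:
get @ H0 ⇒ 0
get @ H0 ⇒ 0
put(0) @ H0 ⇒ s:=0
put(0) @ H0 ⇒ s:=0
H0 returns (16, 0)
H1 returns (16, 0)
H2 returns (16, 0)
= (16, 0)

Answer: (16, 0)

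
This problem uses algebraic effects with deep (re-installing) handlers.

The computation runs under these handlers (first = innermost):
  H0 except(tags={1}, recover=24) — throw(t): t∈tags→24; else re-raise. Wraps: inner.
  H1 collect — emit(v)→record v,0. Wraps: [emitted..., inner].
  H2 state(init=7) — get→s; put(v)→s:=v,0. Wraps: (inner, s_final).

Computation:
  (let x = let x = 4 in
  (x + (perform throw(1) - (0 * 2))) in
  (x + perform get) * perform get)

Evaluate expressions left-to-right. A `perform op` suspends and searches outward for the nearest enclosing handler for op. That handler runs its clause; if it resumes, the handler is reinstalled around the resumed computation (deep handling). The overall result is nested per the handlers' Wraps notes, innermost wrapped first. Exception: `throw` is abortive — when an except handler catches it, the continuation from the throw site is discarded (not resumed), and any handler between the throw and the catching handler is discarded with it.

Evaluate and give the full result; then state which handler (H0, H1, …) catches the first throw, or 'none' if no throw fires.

Evaluation trace:
throw(1) @ H0 caught ⇒ 24
H1 returns [24]
H2 returns ([24], 7)
= ([24], 7)

Answer: ([24], 7) ; first throw caught by: H0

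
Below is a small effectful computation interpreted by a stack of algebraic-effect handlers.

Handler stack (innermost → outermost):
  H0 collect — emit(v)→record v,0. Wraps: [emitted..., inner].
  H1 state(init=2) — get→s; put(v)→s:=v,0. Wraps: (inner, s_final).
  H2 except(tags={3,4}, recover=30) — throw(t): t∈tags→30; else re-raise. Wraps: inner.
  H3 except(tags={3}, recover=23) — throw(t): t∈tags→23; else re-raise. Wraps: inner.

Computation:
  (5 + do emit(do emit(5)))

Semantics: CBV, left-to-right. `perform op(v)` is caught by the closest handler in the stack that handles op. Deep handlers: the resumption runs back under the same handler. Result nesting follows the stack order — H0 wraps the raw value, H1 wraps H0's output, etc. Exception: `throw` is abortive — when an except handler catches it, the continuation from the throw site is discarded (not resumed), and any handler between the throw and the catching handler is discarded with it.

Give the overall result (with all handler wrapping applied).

Answer: ([5, 0, 5], 2)

Evaluation trace:
emit(5) @ H0 ⇒ out+=5
emit(0) @ H0 ⇒ out+=0
H0 returns [5, 0, 5]
H1 returns ([5, 0, 5], 2)
H2 returns ([5, 0, 5], 2)
H3 returns ([5, 0, 5], 2)
= ([5, 0, 5], 2)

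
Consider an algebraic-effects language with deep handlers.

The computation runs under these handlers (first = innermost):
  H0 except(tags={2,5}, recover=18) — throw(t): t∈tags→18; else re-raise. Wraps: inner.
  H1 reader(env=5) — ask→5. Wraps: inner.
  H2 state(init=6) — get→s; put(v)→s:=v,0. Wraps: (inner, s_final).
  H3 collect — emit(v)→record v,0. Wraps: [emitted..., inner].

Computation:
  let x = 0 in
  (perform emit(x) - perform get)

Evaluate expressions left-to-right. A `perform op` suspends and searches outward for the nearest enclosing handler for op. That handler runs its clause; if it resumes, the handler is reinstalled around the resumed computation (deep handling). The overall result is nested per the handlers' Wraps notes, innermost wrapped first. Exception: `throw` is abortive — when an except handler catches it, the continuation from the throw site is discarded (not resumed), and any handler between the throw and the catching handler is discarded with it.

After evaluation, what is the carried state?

Working:
emit(0) @ H3 ⇒ out+=0
get @ H2 ⇒ 6
H0 returns -6
H1 returns -6
H2 returns (-6, 6)
H3 returns [0, (-6, 6)]
= [0, (-6, 6)]

Answer: 6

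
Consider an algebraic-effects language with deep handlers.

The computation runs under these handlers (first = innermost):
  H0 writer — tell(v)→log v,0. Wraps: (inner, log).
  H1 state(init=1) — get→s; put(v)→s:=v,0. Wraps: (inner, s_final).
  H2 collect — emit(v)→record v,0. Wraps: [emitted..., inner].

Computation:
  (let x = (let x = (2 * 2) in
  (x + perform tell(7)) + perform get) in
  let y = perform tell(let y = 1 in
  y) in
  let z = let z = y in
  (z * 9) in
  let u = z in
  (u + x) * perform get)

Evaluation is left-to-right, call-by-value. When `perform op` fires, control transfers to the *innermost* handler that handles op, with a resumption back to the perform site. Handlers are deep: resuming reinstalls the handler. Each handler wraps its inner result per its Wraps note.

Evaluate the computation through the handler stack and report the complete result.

Evaluation trace:
tell(7) @ H0 ⇒ log+=7
get @ H1 ⇒ 1
tell(1) @ H0 ⇒ log+=1
get @ H1 ⇒ 1
H0 returns (5, (7, 1))
H1 returns ((5, (7, 1)), 1)
H2 returns [((5, (7, 1)), 1)]
= [((5, (7, 1)), 1)]

Answer: [((5, (7, 1)), 1)]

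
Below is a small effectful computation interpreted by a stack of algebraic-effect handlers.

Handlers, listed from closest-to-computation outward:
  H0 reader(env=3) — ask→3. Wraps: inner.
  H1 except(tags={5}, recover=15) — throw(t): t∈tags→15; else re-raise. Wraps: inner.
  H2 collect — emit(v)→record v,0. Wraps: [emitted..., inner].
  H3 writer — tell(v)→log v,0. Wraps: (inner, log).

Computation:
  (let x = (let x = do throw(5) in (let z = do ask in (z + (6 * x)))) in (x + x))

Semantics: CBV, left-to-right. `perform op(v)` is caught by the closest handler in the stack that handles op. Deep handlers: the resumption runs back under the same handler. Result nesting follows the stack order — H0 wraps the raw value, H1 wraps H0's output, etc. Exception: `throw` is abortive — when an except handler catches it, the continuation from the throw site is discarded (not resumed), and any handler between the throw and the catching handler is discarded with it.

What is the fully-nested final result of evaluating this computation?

Answer: ([15], ())

Working:
throw(5) @ H1 caught ⇒ 15
H2 returns [15]
H3 returns ([15], ())
= ([15], ())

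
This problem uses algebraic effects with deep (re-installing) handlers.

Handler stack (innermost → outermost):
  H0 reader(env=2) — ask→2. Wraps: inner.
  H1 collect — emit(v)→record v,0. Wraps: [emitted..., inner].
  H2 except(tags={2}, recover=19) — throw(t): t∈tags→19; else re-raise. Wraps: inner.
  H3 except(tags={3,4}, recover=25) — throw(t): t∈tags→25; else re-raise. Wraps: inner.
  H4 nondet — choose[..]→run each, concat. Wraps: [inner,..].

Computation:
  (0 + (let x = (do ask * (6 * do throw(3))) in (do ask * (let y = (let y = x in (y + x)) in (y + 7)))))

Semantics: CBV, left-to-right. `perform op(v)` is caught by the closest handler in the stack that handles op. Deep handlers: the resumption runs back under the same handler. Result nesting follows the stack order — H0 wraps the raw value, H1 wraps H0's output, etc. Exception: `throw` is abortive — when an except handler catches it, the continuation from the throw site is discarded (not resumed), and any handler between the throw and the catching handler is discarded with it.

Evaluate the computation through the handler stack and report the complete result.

Working:
ask @ H0 ⇒ 2
throw(3) @ H2 re-raised
throw(3) @ H3 caught ⇒ 25
H4 returns [25]
= [25]

Answer: [25]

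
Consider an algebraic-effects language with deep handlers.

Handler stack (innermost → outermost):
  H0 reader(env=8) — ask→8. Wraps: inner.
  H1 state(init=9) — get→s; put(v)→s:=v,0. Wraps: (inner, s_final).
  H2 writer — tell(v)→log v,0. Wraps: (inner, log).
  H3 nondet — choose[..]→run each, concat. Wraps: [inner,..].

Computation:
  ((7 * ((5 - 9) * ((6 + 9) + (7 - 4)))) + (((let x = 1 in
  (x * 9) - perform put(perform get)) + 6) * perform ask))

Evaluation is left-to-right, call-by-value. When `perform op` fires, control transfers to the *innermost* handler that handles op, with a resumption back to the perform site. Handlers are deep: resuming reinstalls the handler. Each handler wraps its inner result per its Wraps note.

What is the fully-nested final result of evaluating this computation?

Answer: [((-384, 9), ())]

Evaluation trace:
get @ H1 ⇒ 9
put(9) @ H1 ⇒ s:=9
ask @ H0 ⇒ 8
H0 returns -384
H1 returns (-384, 9)
H2 returns ((-384, 9), ())
H3 returns [((-384, 9), ())]
= [((-384, 9), ())]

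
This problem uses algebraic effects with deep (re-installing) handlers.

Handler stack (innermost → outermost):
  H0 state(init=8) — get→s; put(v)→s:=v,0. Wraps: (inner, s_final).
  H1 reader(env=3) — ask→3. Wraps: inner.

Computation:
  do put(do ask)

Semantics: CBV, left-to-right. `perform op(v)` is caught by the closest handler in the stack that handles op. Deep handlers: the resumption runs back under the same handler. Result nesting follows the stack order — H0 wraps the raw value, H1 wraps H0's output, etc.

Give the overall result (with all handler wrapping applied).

Answer: (0, 3)

Working:
ask @ H1 ⇒ 3
put(3) @ H0 ⇒ s:=3
H0 returns (0, 3)
H1 returns (0, 3)
= (0, 3)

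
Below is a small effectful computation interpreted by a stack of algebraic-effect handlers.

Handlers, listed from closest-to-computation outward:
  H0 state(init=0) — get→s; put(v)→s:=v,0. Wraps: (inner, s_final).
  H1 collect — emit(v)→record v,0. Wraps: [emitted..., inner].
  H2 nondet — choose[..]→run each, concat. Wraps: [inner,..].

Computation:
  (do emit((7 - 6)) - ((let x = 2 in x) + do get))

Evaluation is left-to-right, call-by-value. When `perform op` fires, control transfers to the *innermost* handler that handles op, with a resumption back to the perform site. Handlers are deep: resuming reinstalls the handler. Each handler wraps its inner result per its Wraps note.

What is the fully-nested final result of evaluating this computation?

Answer: [[1, (-2, 0)]]

Working:
emit(1) @ H1 ⇒ out+=1
get @ H0 ⇒ 0
H0 returns (-2, 0)
H1 returns [1, (-2, 0)]
H2 returns [[1, (-2, 0)]]
= [[1, (-2, 0)]]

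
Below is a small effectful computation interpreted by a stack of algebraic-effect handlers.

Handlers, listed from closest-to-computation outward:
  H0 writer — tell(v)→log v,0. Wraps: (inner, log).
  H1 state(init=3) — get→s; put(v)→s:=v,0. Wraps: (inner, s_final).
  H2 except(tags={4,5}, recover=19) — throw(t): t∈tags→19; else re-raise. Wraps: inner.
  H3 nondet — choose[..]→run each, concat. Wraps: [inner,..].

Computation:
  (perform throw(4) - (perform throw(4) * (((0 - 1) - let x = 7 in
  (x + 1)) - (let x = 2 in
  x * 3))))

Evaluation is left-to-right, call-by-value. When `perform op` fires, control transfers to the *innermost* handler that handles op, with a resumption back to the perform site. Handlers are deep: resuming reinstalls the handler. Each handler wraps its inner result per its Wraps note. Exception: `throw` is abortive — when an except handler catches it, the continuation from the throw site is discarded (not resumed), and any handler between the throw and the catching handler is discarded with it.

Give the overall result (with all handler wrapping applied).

Answer: [19]

Step-by-step:
throw(4) @ H2 caught ⇒ 19
H3 returns [19]
= [19]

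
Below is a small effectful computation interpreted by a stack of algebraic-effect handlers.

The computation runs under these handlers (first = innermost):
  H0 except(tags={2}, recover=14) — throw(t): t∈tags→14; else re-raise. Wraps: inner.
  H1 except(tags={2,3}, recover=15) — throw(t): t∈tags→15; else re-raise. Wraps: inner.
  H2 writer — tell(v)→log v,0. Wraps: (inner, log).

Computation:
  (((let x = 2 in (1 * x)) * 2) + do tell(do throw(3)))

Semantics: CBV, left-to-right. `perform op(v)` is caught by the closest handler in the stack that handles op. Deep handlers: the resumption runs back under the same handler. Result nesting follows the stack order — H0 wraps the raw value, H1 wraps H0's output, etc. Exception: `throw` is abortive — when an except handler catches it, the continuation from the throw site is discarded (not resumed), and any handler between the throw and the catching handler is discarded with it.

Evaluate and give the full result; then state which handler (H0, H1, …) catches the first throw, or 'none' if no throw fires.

Answer: (15, ()) ; first throw caught by: H1

Evaluation trace:
throw(3) @ H0 re-raised
throw(3) @ H1 caught ⇒ 15
H2 returns (15, ())
= (15, ())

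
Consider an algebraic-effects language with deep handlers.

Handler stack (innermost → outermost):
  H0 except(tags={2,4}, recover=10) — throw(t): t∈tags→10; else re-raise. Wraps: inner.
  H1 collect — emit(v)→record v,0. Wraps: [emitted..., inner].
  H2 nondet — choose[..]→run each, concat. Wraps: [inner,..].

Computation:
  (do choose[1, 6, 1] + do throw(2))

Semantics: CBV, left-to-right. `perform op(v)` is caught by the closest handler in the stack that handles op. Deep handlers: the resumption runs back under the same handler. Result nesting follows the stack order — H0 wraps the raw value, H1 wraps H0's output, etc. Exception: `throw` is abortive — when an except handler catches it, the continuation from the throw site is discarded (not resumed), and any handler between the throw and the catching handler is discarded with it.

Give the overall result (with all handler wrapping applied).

Step-by-step:
choose[1, 6, 1] @ H2
  branch[0] choose=1:
    throw(2) @ H0 caught ⇒ 10
    H1 returns [10]
    H2 returns [[10]]
  branch[1] choose=6:
    throw(2) @ H0 caught ⇒ 10
    H1 returns [10]
    H2 returns [[10]]
  branch[2] choose=1:
    throw(2) @ H0 caught ⇒ 10
    H1 returns [10]
    H2 returns [[10]]
= [[10], [10], [10]]

Answer: [[10], [10], [10]]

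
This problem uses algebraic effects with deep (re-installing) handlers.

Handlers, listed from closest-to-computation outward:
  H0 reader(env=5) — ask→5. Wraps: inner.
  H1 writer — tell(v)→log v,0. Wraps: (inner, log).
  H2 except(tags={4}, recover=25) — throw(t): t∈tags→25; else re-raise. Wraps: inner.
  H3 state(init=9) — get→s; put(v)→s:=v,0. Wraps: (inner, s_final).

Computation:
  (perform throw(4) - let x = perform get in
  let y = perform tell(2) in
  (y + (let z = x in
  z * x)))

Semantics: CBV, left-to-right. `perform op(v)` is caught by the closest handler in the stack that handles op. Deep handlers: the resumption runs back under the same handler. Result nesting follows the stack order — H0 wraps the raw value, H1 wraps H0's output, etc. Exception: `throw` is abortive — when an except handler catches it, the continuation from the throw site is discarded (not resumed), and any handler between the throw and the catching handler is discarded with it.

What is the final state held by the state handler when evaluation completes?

Answer: 9

Working:
throw(4) @ H2 caught ⇒ 25
H3 returns (25, 9)
= (25, 9)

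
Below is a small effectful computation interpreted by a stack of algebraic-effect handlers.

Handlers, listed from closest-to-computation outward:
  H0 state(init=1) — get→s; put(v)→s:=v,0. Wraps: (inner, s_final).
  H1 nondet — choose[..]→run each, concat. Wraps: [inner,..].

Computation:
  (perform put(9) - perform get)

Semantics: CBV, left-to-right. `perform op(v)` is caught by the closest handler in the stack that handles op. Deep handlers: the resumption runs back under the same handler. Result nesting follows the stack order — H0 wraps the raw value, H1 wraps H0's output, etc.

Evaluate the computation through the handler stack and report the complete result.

Working:
put(9) @ H0 ⇒ s:=9
get @ H0 ⇒ 9
H0 returns (-9, 9)
H1 returns [(-9, 9)]
= [(-9, 9)]

Answer: [(-9, 9)]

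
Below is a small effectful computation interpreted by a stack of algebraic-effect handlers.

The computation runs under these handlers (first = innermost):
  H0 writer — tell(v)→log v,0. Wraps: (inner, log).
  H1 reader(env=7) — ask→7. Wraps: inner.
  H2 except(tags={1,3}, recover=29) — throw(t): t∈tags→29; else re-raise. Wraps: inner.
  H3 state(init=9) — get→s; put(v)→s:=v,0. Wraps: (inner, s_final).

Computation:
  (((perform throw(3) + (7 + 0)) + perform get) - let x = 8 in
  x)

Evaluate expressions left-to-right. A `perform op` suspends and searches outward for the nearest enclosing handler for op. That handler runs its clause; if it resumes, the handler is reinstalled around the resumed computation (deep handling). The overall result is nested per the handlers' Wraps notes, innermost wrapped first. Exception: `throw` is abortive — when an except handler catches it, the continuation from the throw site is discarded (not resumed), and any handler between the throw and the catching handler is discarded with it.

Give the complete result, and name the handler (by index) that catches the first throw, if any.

Evaluation trace:
throw(3) @ H2 caught ⇒ 29
H3 returns (29, 9)
= (29, 9)

Answer: (29, 9) ; first throw caught by: H2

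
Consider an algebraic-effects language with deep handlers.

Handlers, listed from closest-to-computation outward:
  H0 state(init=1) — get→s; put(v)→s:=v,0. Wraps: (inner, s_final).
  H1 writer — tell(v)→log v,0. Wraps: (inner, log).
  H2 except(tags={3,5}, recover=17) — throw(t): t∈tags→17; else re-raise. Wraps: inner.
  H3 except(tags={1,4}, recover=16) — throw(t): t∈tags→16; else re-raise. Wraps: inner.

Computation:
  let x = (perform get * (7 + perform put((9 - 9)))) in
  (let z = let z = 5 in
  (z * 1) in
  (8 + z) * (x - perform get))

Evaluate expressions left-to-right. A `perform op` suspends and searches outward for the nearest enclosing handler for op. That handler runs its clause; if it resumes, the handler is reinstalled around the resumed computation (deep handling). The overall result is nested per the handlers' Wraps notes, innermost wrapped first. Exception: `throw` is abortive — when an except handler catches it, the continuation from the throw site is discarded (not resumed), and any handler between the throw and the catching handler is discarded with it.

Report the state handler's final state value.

Evaluation trace:
get @ H0 ⇒ 1
put(0) @ H0 ⇒ s:=0
get @ H0 ⇒ 0
H0 returns (91, 0)
H1 returns ((91, 0), ())
H2 returns ((91, 0), ())
H3 returns ((91, 0), ())
= ((91, 0), ())

Answer: 0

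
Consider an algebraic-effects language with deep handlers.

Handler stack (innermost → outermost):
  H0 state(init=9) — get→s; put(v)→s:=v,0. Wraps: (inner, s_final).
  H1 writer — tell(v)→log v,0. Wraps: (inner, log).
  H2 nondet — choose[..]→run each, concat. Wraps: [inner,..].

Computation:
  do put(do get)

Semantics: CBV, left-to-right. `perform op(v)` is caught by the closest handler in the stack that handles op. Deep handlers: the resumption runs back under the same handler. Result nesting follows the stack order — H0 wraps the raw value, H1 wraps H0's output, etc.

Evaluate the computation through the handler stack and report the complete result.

Working:
get @ H0 ⇒ 9
put(9) @ H0 ⇒ s:=9
H0 returns (0, 9)
H1 returns ((0, 9), ())
H2 returns [((0, 9), ())]
= [((0, 9), ())]

Answer: [((0, 9), ())]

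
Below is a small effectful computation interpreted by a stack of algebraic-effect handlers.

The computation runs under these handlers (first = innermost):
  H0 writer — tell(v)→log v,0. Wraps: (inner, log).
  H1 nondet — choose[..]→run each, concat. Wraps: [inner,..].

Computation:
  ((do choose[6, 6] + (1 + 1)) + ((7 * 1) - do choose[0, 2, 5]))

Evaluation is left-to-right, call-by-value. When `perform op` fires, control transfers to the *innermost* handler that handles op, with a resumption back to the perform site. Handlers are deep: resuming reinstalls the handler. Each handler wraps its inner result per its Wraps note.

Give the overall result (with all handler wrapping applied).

Step-by-step:
choose[6, 6] @ H1
  branch[0] choose=6:
    choose[0, 2, 5] @ H1
      branch[0] choose=0:
        H0 returns (15, ())
        H1 returns [(15, ())]
      branch[1] choose=2:
        H0 returns (13, ())
        H1 returns [(13, ())]
      branch[2] choose=5:
        H0 returns (10, ())
        H1 returns [(10, ())]
  branch[1] choose=6:
    choose[0, 2, 5] @ H1
      branch[0] choose=0:
        H0 returns (15, ())
        H1 returns [(15, ())]
      branch[1] choose=2:
        H0 returns (13, ())
        H1 returns [(13, ())]
      branch[2] choose=5:
        H0 returns (10, ())
        H1 returns [(10, ())]
= [(15, ()), (13, ()), (10, ()), (15, ()), (13, ()), (10, ())]

Answer: [(15, ()), (13, ()), (10, ()), (15, ()), (13, ()), (10, ())]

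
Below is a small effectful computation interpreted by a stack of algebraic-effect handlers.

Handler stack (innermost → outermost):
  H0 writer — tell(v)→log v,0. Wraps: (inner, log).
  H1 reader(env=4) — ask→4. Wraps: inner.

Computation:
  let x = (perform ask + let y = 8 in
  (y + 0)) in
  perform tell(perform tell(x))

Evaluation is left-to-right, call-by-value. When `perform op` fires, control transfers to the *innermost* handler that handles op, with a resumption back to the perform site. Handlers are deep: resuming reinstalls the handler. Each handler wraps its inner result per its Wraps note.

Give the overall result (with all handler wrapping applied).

Answer: (0, (12, 0))

Working:
ask @ H1 ⇒ 4
tell(12) @ H0 ⇒ log+=12
tell(0) @ H0 ⇒ log+=0
H0 returns (0, (12, 0))
H1 returns (0, (12, 0))
= (0, (12, 0))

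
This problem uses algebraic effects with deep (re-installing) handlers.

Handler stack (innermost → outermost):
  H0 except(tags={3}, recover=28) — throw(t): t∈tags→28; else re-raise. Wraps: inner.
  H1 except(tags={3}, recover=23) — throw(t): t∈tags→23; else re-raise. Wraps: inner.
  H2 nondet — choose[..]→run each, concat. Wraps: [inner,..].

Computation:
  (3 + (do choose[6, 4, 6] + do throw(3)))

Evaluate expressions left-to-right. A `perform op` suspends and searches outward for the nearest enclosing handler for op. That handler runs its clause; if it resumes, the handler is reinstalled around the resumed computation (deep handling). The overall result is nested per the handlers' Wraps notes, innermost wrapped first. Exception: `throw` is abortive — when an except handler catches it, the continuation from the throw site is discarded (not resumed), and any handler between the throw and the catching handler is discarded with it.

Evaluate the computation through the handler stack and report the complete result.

Working:
choose[6, 4, 6] @ H2
  branch[0] choose=6:
    throw(3) @ H0 caught ⇒ 28
    H1 returns 28
    H2 returns [28]
  branch[1] choose=4:
    throw(3) @ H0 caught ⇒ 28
    H1 returns 28
    H2 returns [28]
  branch[2] choose=6:
    throw(3) @ H0 caught ⇒ 28
    H1 returns 28
    H2 returns [28]
= [28, 28, 28]

Answer: [28, 28, 28]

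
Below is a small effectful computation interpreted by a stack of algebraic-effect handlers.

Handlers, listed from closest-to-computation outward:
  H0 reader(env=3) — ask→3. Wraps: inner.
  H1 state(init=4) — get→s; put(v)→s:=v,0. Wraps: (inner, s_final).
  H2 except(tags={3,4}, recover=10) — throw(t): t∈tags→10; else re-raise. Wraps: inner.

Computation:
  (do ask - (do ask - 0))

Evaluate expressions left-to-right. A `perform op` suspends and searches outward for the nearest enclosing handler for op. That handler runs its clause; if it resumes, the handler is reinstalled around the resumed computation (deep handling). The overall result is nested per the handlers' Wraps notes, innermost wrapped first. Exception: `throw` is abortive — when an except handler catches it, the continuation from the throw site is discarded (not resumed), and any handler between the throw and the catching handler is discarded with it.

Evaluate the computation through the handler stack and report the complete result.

Answer: (0, 4)

Step-by-step:
ask @ H0 ⇒ 3
ask @ H0 ⇒ 3
H0 returns 0
H1 returns (0, 4)
H2 returns (0, 4)
= (0, 4)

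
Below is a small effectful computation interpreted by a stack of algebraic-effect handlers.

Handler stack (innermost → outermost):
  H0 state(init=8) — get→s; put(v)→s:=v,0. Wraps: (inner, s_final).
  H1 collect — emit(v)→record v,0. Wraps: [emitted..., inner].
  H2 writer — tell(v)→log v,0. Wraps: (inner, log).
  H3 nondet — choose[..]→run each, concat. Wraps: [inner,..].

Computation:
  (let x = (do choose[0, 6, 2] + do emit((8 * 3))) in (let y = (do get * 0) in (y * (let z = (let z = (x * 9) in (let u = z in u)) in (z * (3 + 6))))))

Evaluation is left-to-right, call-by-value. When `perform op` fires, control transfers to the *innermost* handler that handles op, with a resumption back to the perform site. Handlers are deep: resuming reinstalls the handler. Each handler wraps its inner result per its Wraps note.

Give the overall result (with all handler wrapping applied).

Answer: [([24, (0, 8)], ()), ([24, (0, 8)], ()), ([24, (0, 8)], ())]

Working:
choose[0, 6, 2] @ H3
  branch[0] choose=0:
    emit(24) @ H1 ⇒ out+=24
    get @ H0 ⇒ 8
    H0 returns (0, 8)
    H1 returns [24, (0, 8)]
    H2 returns ([24, (0, 8)], ())
    H3 returns [([24, (0, 8)], ())]
  branch[1] choose=6:
    emit(24) @ H1 ⇒ out+=24
    get @ H0 ⇒ 8
    H0 returns (0, 8)
    H1 returns [24, (0, 8)]
    H2 returns ([24, (0, 8)], ())
    H3 returns [([24, (0, 8)], ())]
  branch[2] choose=2:
    emit(24) @ H1 ⇒ out+=24
    get @ H0 ⇒ 8
    H0 returns (0, 8)
    H1 returns [24, (0, 8)]
    H2 returns ([24, (0, 8)], ())
    H3 returns [([24, (0, 8)], ())]
= [([24, (0, 8)], ()), ([24, (0, 8)], ()), ([24, (0, 8)], ())]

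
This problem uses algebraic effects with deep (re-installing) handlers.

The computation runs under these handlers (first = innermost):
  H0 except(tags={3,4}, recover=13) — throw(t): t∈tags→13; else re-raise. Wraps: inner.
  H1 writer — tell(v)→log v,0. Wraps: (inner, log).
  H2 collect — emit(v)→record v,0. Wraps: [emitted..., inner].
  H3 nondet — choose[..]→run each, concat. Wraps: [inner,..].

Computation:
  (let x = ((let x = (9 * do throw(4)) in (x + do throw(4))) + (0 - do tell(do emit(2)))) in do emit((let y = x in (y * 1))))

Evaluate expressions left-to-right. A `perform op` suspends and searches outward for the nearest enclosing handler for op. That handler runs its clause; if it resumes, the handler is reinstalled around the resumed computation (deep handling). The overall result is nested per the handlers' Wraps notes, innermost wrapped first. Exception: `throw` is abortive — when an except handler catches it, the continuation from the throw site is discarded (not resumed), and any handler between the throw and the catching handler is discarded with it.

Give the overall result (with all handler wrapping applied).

Answer: [[(13, ())]]

Evaluation trace:
throw(4) @ H0 caught ⇒ 13
H1 returns (13, ())
H2 returns [(13, ())]
H3 returns [[(13, ())]]
= [[(13, ())]]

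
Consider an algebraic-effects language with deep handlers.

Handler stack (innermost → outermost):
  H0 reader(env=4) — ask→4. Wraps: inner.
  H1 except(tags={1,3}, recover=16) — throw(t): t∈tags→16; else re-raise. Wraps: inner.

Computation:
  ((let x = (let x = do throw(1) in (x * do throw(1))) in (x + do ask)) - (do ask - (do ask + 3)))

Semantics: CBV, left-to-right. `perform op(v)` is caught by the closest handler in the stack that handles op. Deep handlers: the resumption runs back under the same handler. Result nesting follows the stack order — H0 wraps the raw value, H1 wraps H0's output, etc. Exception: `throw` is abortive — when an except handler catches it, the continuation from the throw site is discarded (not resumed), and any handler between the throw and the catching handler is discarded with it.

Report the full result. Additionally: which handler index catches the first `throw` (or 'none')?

Evaluation trace:
throw(1) @ H1 caught ⇒ 16
= 16

Answer: 16 ; first throw caught by: H1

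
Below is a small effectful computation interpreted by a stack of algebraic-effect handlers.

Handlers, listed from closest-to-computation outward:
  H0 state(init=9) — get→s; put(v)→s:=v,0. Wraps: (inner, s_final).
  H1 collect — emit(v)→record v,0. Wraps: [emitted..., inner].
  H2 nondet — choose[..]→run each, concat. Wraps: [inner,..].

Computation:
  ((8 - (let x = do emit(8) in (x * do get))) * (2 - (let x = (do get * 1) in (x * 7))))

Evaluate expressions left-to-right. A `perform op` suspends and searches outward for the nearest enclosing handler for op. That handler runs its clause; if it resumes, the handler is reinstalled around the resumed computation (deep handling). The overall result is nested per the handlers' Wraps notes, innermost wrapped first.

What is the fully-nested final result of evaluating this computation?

Step-by-step:
emit(8) @ H1 ⇒ out+=8
get @ H0 ⇒ 9
get @ H0 ⇒ 9
H0 returns (-488, 9)
H1 returns [8, (-488, 9)]
H2 returns [[8, (-488, 9)]]
= [[8, (-488, 9)]]

Answer: [[8, (-488, 9)]]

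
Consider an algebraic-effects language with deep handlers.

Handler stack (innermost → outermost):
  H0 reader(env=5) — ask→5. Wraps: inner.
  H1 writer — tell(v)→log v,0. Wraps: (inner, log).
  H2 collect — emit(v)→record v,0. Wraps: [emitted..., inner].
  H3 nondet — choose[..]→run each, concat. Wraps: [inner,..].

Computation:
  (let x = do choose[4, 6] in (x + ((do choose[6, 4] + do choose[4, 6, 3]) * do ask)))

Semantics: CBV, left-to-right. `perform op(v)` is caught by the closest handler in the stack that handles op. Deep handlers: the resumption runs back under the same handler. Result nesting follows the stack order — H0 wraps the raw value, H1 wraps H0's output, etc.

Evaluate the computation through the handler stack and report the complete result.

Step-by-step:
choose[4, 6] @ H3
  branch[0] choose=4:
    choose[6, 4] @ H3
      branch[0] choose=6:
        choose[4, 6, 3] @ H3
          branch[0] choose=4:
            ask @ H0 ⇒ 5
            H0 returns 54
            H1 returns (54, ())
            H2 returns [(54, ())]
            H3 returns [[(54, ())]]
          branch[1] choose=6:
            ask @ H0 ⇒ 5
            H0 returns 64
            H1 returns (64, ())
            H2 returns [(64, ())]
            H3 returns [[(64, ())]]
          branch[2] choose=3:
            ask @ H0 ⇒ 5
            H0 returns 49
            H1 returns (49, ())
            H2 returns [(49, ())]
            H3 returns [[(49, ())]]
      branch[1] choose=4:
        choose[4, 6, 3] @ H3
          branch[0] choose=4:
            ask @ H0 ⇒ 5
            H0 returns 44
            H1 returns (44, ())
            H2 returns [(44, ())]
            H3 returns [[(44, ())]]
          branch[1] choose=6:
            ask @ H0 ⇒ 5
            H0 returns 54
            H1 returns (54, ())
            H2 returns [(54, ())]
            H3 returns [[(54, ())]]
          branch[2] choose=3:
            ask @ H0 ⇒ 5
            H0 returns 39
            H1 returns (39, ())
            H2 returns [(39, ())]
            H3 returns [[(39, ())]]
  branch[1] choose=6:
    choose[6, 4] @ H3
      branch[0] choose=6:
        choose[4, 6, 3] @ H3
          branch[0] choose=4:
            ask @ H0 ⇒ 5
            H0 returns 56
            H1 returns (56, ())
            H2 returns [(56, ())]
            H3 returns [[(56, ())]]
          branch[1] choose=6:
            ask @ H0 ⇒ 5
            H0 returns 66
            H1 returns (66, ())
            H2 returns [(66, ())]
            H3 returns [[(66, ())]]
          branch[2] choose=3:
            ask @ H0 ⇒ 5
            H0 returns 51
            H1 returns (51, ())
            H2 returns [(51, ())]
            H3 returns [[(51, ())]]
      branch[1] choose=4:
        choose[4, 6, 3] @ H3
          branch[0] choose=4:
            ask @ H0 ⇒ 5
            H0 returns 46
            H1 returns (46, ())
            H2 returns [(46, ())]
            H3 returns [[(46, ())]]
          branch[1] choose=6:
            ask @ H0 ⇒ 5
            H0 returns 56
            H1 returns (56, ())
            H2 returns [(56, ())]
            H3 returns [[(56, ())]]
          branch[2] choose=3:
            ask @ H0 ⇒ 5
            H0 returns 41
            H1 returns (41, ())
            H2 returns [(41, ())]
            H3 returns [[(41, ())]]
= [[(54, ())], [(64, ())], [(49, ())], [(44, ())], [(54, ())], [(39, ())], [(56, ())], [(66, ())], [(51, ())], [(46, ())], [(56, ())], [(41, ())]]

Answer: [[(54, ())], [(64, ())], [(49, ())], [(44, ())], [(54, ())], [(39, ())], [(56, ())], [(66, ())], [(51, ())], [(46, ())], [(56, ())], [(41, ())]]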